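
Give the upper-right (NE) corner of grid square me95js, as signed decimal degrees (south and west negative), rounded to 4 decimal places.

Field M=12, E=4: +12·20° lon, +4·10° lat → SW at lon 60°, lat -50°.
Square 9, 5: +9·2° lon, +5·1° lat → SW at lon 78°, lat -45°.
Subsquare j=9, s=18: +9·0.0833333° lon, +18·0.0416667° lat → SW at lon 78.75°, lat -44.25°.
Cell spans 0.0833333° lon × 0.0416667° lat. NE corner is SW corner plus one full cell.
latitude -44.2083, longitude 78.8333.

-44.2083, 78.8333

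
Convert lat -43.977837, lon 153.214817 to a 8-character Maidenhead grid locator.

Add 180° to longitude and 90° to latitude: 333.21482, 46.02216.
Field (20°×10°, letters A–R): lon ⌊333.21482/20⌋ = 16 → Q; lat ⌊46.02216/10⌋ = 4 → E.
Square (2°×1°, digits 0–9): lon ⌊13.21482/2⌋ = 6; lat ⌊6.02216/1⌋ = 6.
Subsquare (5′×2.5′, letters a–x): lon ⌊1.21482/0.0833333⌋ = 14 → o; lat ⌊0.02216/0.0416667⌋ = 0 → a.
Extended square (30″×15″, digits 0–9): lon ⌊0.04815/0.00833333⌋ = 5; lat ⌊0.02216/0.00416667⌋ = 5.

QE66oa55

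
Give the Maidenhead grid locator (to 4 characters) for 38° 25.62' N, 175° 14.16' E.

RM78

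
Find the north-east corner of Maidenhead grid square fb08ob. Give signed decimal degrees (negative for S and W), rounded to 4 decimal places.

-71.9167, -78.7500

Field F=5, B=1: +5·20° lon, +1·10° lat → SW at lon -80°, lat -80°.
Square 0, 8: +0·2° lon, +8·1° lat → SW at lon -80°, lat -72°.
Subsquare o=14, b=1: +14·0.0833333° lon, +1·0.0416667° lat → SW at lon -78.8333°, lat -71.9583°.
Cell spans 0.0833333° lon × 0.0416667° lat. NE corner is SW corner plus one full cell.
latitude -71.9167, longitude -78.7500.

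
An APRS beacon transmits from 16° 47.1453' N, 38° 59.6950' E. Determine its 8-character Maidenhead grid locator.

KK96ls98

Shift to the Maidenhead origin (180°W, 90°S): lon 218.99492, lat 106.78575.
Field: 218.99492/20 → 10 → K, 106.78575/10 → 10 → K; chars KK.
Square: 18.99492/2 → 9, 6.78575/1 → 6; chars 96.
Subsquare: 0.99492/0.0833333 → 11 → l, 0.78575/0.0416667 → 18 → s; chars ls.
Extended square: 0.07825/0.00833333 → 9, 0.03575/0.00416667 → 8; chars 98.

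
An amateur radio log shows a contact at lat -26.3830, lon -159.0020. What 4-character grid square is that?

BG03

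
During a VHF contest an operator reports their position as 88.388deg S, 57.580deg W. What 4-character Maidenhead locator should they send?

GA11

Offset from 180°W / 90°S: lon 122.42°, lat 1.61°.
Field: 122.42/20 → 6 → G, 1.61/10 → 0 → A; chars GA.
Square: 2.42/2 → 1, 1.61/1 → 1; chars 11.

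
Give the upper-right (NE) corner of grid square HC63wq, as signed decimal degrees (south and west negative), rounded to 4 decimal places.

-66.2917, -26.0833

Field H=7, C=2: +7·20° lon, +2·10° lat → SW at lon -40°, lat -70°.
Square 6, 3: +6·2° lon, +3·1° lat → SW at lon -28°, lat -67°.
Subsquare w=22, q=16: +22·0.0833333° lon, +16·0.0416667° lat → SW at lon -26.1667°, lat -66.3333°.
Cell spans 0.0833333° lon × 0.0416667° lat. NE corner is SW corner plus one full cell.
latitude -66.2917, longitude -26.0833.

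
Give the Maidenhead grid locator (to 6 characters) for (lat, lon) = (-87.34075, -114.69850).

DA22pp

Shift to the Maidenhead origin (180°W, 90°S): lon 65.3015, lat 2.6593.
Field (20°×10°, letters A–R): 65.3015/20 → 3 → D, 2.6593/10 → 0 → A; chars DA.
Square (2°×1°, digits 0–9): 5.3015/2 → 2, 2.6593/1 → 2; chars 22.
Subsquare (5′×2.5′, letters a–x): 1.3015/0.0833333 → 15 → p, 0.6593/0.0416667 → 15 → p; chars pp.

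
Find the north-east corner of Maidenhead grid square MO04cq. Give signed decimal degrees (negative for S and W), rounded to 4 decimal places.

54.7083, 60.2500

Field M=12, O=14: +12·20° lon, +14·10° lat → SW at lon 60°, lat 50°.
Square 0, 4: +0·2° lon, +4·1° lat → SW at lon 60°, lat 54°.
Subsquare c=2, q=16: +2·0.0833333° lon, +16·0.0416667° lat → SW at lon 60.1667°, lat 54.6667°.
Cell spans 0.0833333° lon × 0.0416667° lat. NE corner is SW corner plus one full cell.
latitude 54.7083, longitude 60.2500.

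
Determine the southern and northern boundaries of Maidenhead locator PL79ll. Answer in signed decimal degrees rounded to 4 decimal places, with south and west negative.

29.4583, 29.5000

Field P=15, L=11: +15·20° lon, +11·10° lat → SW at lon 120°, lat 20°.
Square 7, 9: +7·2° lon, +9·1° lat → SW at lon 134°, lat 29°.
Subsquare l=11, l=11: +11·0.0833333° lon, +11·0.0416667° lat → SW at lon 134.917°, lat 29.4583°.
Cell spans 0.0833333° lon × 0.0416667° lat.
south 29.4583, north 29.5000.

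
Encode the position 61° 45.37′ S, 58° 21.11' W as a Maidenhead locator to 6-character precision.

Offset from 180°W / 90°S: lon 121.6482°, lat 28.2438°.
Field (20°×10°, letters A–R): 121.6482/20 → 6 → G, 28.2438/10 → 2 → C; chars GC.
Square (2°×1°, digits 0–9): 1.6482/2 → 0, 8.2438/1 → 8; chars 08.
Subsquare (5′×2.5′, letters a–x): 1.6482/0.0833333 → 19 → t, 0.2438/0.0416667 → 5 → f; chars tf.

GC08tf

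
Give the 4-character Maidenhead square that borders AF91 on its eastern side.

BF01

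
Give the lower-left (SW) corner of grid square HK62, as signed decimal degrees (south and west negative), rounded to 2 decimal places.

12.00, -28.00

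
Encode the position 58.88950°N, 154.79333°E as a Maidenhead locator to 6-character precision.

QO78jv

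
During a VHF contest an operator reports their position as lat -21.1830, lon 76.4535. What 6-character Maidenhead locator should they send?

Shift to the Maidenhead origin (180°W, 90°S): lon 256.4535, lat 68.8170.
Field: lon ⌊256.4535/20⌋ = 12 → M; lat ⌊68.8170/10⌋ = 6 → G.
Square: lon ⌊16.4535/2⌋ = 8; lat ⌊8.8170/1⌋ = 8.
Subsquare: lon ⌊0.4535/0.0833333⌋ = 5 → f; lat ⌊0.8170/0.0416667⌋ = 19 → t.

MG88ft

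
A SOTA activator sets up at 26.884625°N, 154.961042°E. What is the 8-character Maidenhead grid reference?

Offset from 180°W / 90°S: lon 334.96104°, lat 116.88462°.
Field (20°×10°, letters A–R): 334.96104/20 → 16 → Q, 116.88462/10 → 11 → L; chars QL.
Square (2°×1°, digits 0–9): 14.96104/2 → 7, 6.88462/1 → 6; chars 76.
Subsquare (5′×2.5′, letters a–x): 0.96104/0.0833333 → 11 → l, 0.88462/0.0416667 → 21 → v; chars lv.
Extended square (30″×15″, digits 0–9): 0.04438/0.00833333 → 5, 0.00962/0.00416667 → 2; chars 52.

QL76lv52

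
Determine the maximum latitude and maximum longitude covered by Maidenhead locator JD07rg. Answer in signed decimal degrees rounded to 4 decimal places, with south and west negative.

Field J=9, D=3: +9·20° lon, +3·10° lat → SW at lon 0°, lat -60°.
Square 0, 7: +0·2° lon, +7·1° lat → SW at lon 0°, lat -53°.
Subsquare r=17, g=6: +17·0.0833333° lon, +6·0.0416667° lat → SW at lon 1.41667°, lat -52.75°.
Cell spans 0.0833333° lon × 0.0416667° lat. NE corner is SW corner plus one full cell.
latitude -52.7083, longitude 1.5000.

-52.7083, 1.5000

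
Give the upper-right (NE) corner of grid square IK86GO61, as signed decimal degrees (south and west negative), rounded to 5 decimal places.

16.59167, -3.44167

Field I=8, K=10: +8·20° lon, +10·10° lat → SW at lon -20°, lat 10°.
Square 8, 6: +8·2° lon, +6·1° lat → SW at lon -4°, lat 16°.
Subsquare g=6, o=14: +6·0.0833333° lon, +14·0.0416667° lat → SW at lon -3.5°, lat 16.5833°.
Extended square 6, 1: +6·0.00833333° lon, +1·0.00416667° lat → SW at lon -3.45°, lat 16.5875°.
Cell spans 0.00833333° lon × 0.00416667° lat. NE corner is SW corner plus one full cell.
latitude 16.59167, longitude -3.44167.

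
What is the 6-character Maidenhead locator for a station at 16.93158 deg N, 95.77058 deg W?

Shift to the Maidenhead origin (180°W, 90°S): lon 84.2294, lat 106.9316.
Field: 84.2294/20 → 4 → E, 106.9316/10 → 10 → K; chars EK.
Square: 4.2294/2 → 2, 6.9316/1 → 6; chars 26.
Subsquare: 0.2294/0.0833333 → 2 → c, 0.9316/0.0416667 → 22 → w; chars cw.

EK26cw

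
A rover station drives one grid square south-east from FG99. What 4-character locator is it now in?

Longitude square 9; +1 → 10, wraps to 0, carry into field.
Longitude field F = 5; +1 → 6 = G.
Latitude square 9; −1 → 8.

GG08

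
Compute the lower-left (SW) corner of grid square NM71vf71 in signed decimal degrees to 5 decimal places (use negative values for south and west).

Field N=13, M=12: +13·20° lon, +12·10° lat → SW at lon 80°, lat 30°.
Square 7, 1: +7·2° lon, +1·1° lat → SW at lon 94°, lat 31°.
Subsquare v=21, f=5: +21·0.0833333° lon, +5·0.0416667° lat → SW at lon 95.75°, lat 31.2083°.
Extended square 7, 1: +7·0.00833333° lon, +1·0.00416667° lat → SW at lon 95.8083°, lat 31.2125°.
latitude 31.21250, longitude 95.80833.

31.21250, 95.80833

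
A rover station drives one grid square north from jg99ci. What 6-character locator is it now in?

Latitude subsquare i = 8; +1 → 9 = j.
The longitude characters are unchanged.

JG99cj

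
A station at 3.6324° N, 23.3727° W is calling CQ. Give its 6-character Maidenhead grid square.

HJ83hp

Offset from 180°W / 90°S: lon 156.6273°, lat 93.6324°.
Field: lon ⌊156.6273/20⌋ = 7 → H; lat ⌊93.6324/10⌋ = 9 → J.
Square: lon ⌊16.6273/2⌋ = 8; lat ⌊3.6324/1⌋ = 3.
Subsquare: lon ⌊0.6273/0.0833333⌋ = 7 → h; lat ⌊0.6324/0.0416667⌋ = 15 → p.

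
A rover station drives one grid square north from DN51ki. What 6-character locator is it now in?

DN51kj

Latitude subsquare i = 8; +1 → 9 = j.
The longitude characters are unchanged.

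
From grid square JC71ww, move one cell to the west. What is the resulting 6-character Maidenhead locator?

JC71vw

Longitude subsquare w = 22; −1 → 21 = v.
The latitude characters are unchanged.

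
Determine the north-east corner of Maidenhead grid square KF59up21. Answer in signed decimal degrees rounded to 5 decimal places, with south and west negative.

Field K=10, F=5: +10·20° lon, +5·10° lat → SW at lon 20°, lat -40°.
Square 5, 9: +5·2° lon, +9·1° lat → SW at lon 30°, lat -31°.
Subsquare u=20, p=15: +20·0.0833333° lon, +15·0.0416667° lat → SW at lon 31.6667°, lat -30.375°.
Extended square 2, 1: +2·0.00833333° lon, +1·0.00416667° lat → SW at lon 31.6833°, lat -30.3708°.
Cell spans 0.00833333° lon × 0.00416667° lat. NE corner is SW corner plus one full cell.
latitude -30.36667, longitude 31.69167.

-30.36667, 31.69167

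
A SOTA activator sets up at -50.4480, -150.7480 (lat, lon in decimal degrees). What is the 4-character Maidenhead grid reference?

BD49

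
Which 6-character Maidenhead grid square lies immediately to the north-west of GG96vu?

GG96uv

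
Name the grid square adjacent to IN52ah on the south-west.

IN42xg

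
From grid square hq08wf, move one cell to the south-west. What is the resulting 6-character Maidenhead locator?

HQ08ve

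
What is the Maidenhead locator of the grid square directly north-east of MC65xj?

Longitude subsquare x = 23; +1 → 24, wraps to 0 = a, carry into square.
Longitude square 6; +1 → 7.
Latitude subsquare j = 9; +1 → 10 = k.

MC75ak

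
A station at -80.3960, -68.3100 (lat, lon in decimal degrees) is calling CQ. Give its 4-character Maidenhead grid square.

FA59

Add 180° to longitude and 90° to latitude: 111.69, 9.60.
Field (20°×10°, letters A–R): lon ⌊111.69/20⌋ = 5 → F; lat ⌊9.60/10⌋ = 0 → A.
Square (2°×1°, digits 0–9): lon ⌊11.69/2⌋ = 5; lat ⌊9.60/1⌋ = 9.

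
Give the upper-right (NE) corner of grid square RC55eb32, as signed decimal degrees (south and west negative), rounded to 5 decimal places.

-64.94583, 170.36667

Field R=17, C=2: +17·20° lon, +2·10° lat → SW at lon 160°, lat -70°.
Square 5, 5: +5·2° lon, +5·1° lat → SW at lon 170°, lat -65°.
Subsquare e=4, b=1: +4·0.0833333° lon, +1·0.0416667° lat → SW at lon 170.333°, lat -64.9583°.
Extended square 3, 2: +3·0.00833333° lon, +2·0.00416667° lat → SW at lon 170.358°, lat -64.95°.
Cell spans 0.00833333° lon × 0.00416667° lat. NE corner is SW corner plus one full cell.
latitude -64.94583, longitude 170.36667.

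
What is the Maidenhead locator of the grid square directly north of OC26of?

Latitude subsquare f = 5; +1 → 6 = g.
The longitude characters are unchanged.

OC26og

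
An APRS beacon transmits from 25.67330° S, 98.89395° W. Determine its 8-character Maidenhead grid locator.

Shift to the Maidenhead origin (180°W, 90°S): lon 81.10605, lat 64.32670.
Field: 81.10605/20 → 4 → E, 64.32670/10 → 6 → G; chars EG.
Square: 1.10605/2 → 0, 4.32670/1 → 4; chars 04.
Subsquare: 1.10605/0.0833333 → 13 → n, 0.32670/0.0416667 → 7 → h; chars nh.
Extended square: 0.02272/0.00833333 → 2, 0.03503/0.00416667 → 8; chars 28.

EG04nh28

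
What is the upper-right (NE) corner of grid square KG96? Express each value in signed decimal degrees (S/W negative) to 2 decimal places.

-23.00, 40.00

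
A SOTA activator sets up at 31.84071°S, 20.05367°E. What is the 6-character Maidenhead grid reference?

KF08ad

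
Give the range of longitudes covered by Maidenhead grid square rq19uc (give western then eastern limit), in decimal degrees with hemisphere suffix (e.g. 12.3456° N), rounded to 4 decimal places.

163.6667° E, 163.7500° E

Field R=17, Q=16: +17·20° lon, +16·10° lat → SW at lon 160°, lat 70°.
Square 1, 9: +1·2° lon, +9·1° lat → SW at lon 162°, lat 79°.
Subsquare u=20, c=2: +20·0.0833333° lon, +2·0.0416667° lat → SW at lon 163.667°, lat 79.0833°.
Cell spans 0.0833333° lon × 0.0416667° lat.
west 163.6667° E, east 163.7500° E.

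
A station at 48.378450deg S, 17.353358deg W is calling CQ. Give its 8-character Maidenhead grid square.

IE11ho79

Offset from 180°W / 90°S: lon 162.64664°, lat 41.62155°.
Field: lon ⌊162.64664/20⌋ = 8 → I; lat ⌊41.62155/10⌋ = 4 → E.
Square: lon ⌊2.64664/2⌋ = 1; lat ⌊1.62155/1⌋ = 1.
Subsquare: lon ⌊0.64664/0.0833333⌋ = 7 → h; lat ⌊0.62155/0.0416667⌋ = 14 → o.
Extended square: lon ⌊0.06331/0.00833333⌋ = 7; lat ⌊0.03822/0.00416667⌋ = 9.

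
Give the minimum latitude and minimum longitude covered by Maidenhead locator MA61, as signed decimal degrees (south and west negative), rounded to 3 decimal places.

-89.000, 72.000

Field M=12, A=0: +12·20° lon, +0·10° lat → SW at lon 60°, lat -90°.
Square 6, 1: +6·2° lon, +1·1° lat → SW at lon 72°, lat -89°.
latitude -89.000, longitude 72.000.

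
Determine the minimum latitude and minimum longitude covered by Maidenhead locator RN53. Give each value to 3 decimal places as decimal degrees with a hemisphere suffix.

43.000° N, 170.000° E

Field R=17, N=13: +17·20° lon, +13·10° lat → SW at lon 160°, lat 40°.
Square 5, 3: +5·2° lon, +3·1° lat → SW at lon 170°, lat 43°.
latitude 43.000° N, longitude 170.000° E.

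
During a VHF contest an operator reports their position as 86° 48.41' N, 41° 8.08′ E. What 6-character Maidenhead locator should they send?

LR06nt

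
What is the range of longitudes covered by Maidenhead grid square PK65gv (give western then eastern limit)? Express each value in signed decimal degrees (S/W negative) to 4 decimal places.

132.5000, 132.5833

Field P=15, K=10: +15·20° lon, +10·10° lat → SW at lon 120°, lat 10°.
Square 6, 5: +6·2° lon, +5·1° lat → SW at lon 132°, lat 15°.
Subsquare g=6, v=21: +6·0.0833333° lon, +21·0.0416667° lat → SW at lon 132.5°, lat 15.875°.
Cell spans 0.0833333° lon × 0.0416667° lat.
west 132.5000, east 132.5833.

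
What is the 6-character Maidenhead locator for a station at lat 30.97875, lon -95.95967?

Shift to the Maidenhead origin (180°W, 90°S): lon 84.0403, lat 120.9788.
Field (20°×10°, letters A–R): 84.0403/20 → 4 → E, 120.9788/10 → 12 → M; chars EM.
Square (2°×1°, digits 0–9): 4.0403/2 → 2, 0.9788/1 → 0; chars 20.
Subsquare (5′×2.5′, letters a–x): 0.0403/0.0833333 → 0 → a, 0.9788/0.0416667 → 23 → x; chars ax.

EM20ax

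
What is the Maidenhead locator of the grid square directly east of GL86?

Longitude square 8; +1 → 9.
The latitude characters are unchanged.

GL96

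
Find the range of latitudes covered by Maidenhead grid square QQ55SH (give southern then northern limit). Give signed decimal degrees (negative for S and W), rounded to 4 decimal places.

Field Q=16, Q=16: +16·20° lon, +16·10° lat → SW at lon 140°, lat 70°.
Square 5, 5: +5·2° lon, +5·1° lat → SW at lon 150°, lat 75°.
Subsquare s=18, h=7: +18·0.0833333° lon, +7·0.0416667° lat → SW at lon 151.5°, lat 75.2917°.
Cell spans 0.0833333° lon × 0.0416667° lat.
south 75.2917, north 75.3333.

75.2917, 75.3333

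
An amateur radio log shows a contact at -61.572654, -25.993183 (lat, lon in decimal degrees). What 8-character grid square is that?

Add 180° to longitude and 90° to latitude: 154.00682, 28.42735.
Field: 154.00682/20 → 7 → H, 28.42735/10 → 2 → C; chars HC.
Square: 14.00682/2 → 7, 8.42735/1 → 8; chars 78.
Subsquare: 0.00682/0.0833333 → 0 → a, 0.42735/0.0416667 → 10 → k; chars ak.
Extended square: 0.00682/0.00833333 → 0, 0.01068/0.00416667 → 2; chars 02.

HC78ak02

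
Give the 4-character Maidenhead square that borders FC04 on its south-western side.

Longitude square 0; −1 → -1, wraps to 9, carry into field.
Longitude field F = 5; −1 → 4 = E.
Latitude square 4; −1 → 3.

EC93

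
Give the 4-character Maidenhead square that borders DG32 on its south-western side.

Longitude square 3; −1 → 2.
Latitude square 2; −1 → 1.

DG21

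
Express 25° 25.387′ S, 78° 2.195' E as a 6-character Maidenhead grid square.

Offset from 180°W / 90°S: lon 258.0366°, lat 64.5769°.
Field: lon ⌊258.0366/20⌋ = 12 → M; lat ⌊64.5769/10⌋ = 6 → G.
Square: lon ⌊18.0366/2⌋ = 9; lat ⌊4.5769/1⌋ = 4.
Subsquare: lon ⌊0.0366/0.0833333⌋ = 0 → a; lat ⌊0.5769/0.0416667⌋ = 13 → n.

MG94an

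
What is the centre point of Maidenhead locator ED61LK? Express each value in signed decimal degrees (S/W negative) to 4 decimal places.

Field E=4, D=3: +4·20° lon, +3·10° lat → SW at lon -100°, lat -60°.
Square 6, 1: +6·2° lon, +1·1° lat → SW at lon -88°, lat -59°.
Subsquare l=11, k=10: +11·0.0833333° lon, +10·0.0416667° lat → SW at lon -87.0833°, lat -58.5833°.
Cell spans 0.0833333° lon × 0.0416667° lat. Centre is SW corner plus half of each.
latitude -58.5625, longitude -87.0417.

-58.5625, -87.0417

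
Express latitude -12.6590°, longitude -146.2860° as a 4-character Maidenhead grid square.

BH67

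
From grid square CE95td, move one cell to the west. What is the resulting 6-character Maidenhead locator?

CE95sd

Longitude subsquare t = 19; −1 → 18 = s.
The latitude characters are unchanged.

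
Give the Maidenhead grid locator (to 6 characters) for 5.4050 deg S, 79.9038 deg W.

FI04bo

Shift to the Maidenhead origin (180°W, 90°S): lon 100.0962, lat 84.5950.
Field: 100.0962/20 → 5 → F, 84.5950/10 → 8 → I; chars FI.
Square: 0.0962/2 → 0, 4.5950/1 → 4; chars 04.
Subsquare: 0.0962/0.0833333 → 1 → b, 0.5950/0.0416667 → 14 → o; chars bo.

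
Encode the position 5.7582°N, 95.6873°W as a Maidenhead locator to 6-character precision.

EJ25ds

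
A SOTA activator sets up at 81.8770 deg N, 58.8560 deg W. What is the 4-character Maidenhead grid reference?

GR01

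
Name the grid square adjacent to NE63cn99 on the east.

NE63dn09

Longitude extended square 9; +1 → 10, wraps to 0, carry into subsquare.
Longitude subsquare c = 2; +1 → 3 = d.
The latitude characters are unchanged.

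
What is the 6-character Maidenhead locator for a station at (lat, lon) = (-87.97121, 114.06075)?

OA72aa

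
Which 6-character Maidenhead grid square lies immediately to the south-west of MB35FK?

MB35ej

Longitude subsquare f = 5; −1 → 4 = e.
Latitude subsquare k = 10; −1 → 9 = j.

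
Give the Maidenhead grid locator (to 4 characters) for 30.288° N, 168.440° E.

RM40

Add 180° to longitude and 90° to latitude: 348.44, 120.29.
Field: 348.44/20 → 17 → R, 120.29/10 → 12 → M; chars RM.
Square: 8.44/2 → 4, 0.29/1 → 0; chars 40.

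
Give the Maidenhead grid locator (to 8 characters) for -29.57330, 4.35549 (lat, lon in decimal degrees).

Shift to the Maidenhead origin (180°W, 90°S): lon 184.35549, lat 60.42670.
Field (20°×10°, letters A–R): lon ⌊184.35549/20⌋ = 9 → J; lat ⌊60.42670/10⌋ = 6 → G.
Square (2°×1°, digits 0–9): lon ⌊4.35549/2⌋ = 2; lat ⌊0.42670/1⌋ = 0.
Subsquare (5′×2.5′, letters a–x): lon ⌊0.35549/0.0833333⌋ = 4 → e; lat ⌊0.42670/0.0416667⌋ = 10 → k.
Extended square (30″×15″, digits 0–9): lon ⌊0.02216/0.00833333⌋ = 2; lat ⌊0.01003/0.00416667⌋ = 2.

JG20ek22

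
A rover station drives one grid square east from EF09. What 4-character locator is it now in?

Longitude square 0; +1 → 1.
The latitude characters are unchanged.

EF19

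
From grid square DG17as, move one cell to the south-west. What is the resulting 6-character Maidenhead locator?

DG07xr

Longitude subsquare a = 0; −1 → -1, wraps to 23 = x, carry into square.
Longitude square 1; −1 → 0.
Latitude subsquare s = 18; −1 → 17 = r.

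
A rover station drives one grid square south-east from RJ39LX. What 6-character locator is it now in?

Longitude subsquare l = 11; +1 → 12 = m.
Latitude subsquare x = 23; −1 → 22 = w.

RJ39mw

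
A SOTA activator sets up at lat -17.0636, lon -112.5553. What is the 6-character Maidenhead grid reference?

Shift to the Maidenhead origin (180°W, 90°S): lon 67.4447, lat 72.9364.
Field (20°×10°, letters A–R): lon ⌊67.4447/20⌋ = 3 → D; lat ⌊72.9364/10⌋ = 7 → H.
Square (2°×1°, digits 0–9): lon ⌊7.4447/2⌋ = 3; lat ⌊2.9364/1⌋ = 2.
Subsquare (5′×2.5′, letters a–x): lon ⌊1.4447/0.0833333⌋ = 17 → r; lat ⌊0.9364/0.0416667⌋ = 22 → w.

DH32rw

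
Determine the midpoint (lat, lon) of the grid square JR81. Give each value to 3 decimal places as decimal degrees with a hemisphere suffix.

Field J=9, R=17: +9·20° lon, +17·10° lat → SW at lon 0°, lat 80°.
Square 8, 1: +8·2° lon, +1·1° lat → SW at lon 16°, lat 81°.
Cell spans 2° lon × 1° lat. Centre is SW corner plus half of each.
latitude 81.500° N, longitude 17.000° E.

81.500° N, 17.000° E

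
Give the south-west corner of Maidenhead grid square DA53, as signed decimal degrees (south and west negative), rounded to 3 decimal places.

-87.000, -110.000

Field D=3, A=0: +3·20° lon, +0·10° lat → SW at lon -120°, lat -90°.
Square 5, 3: +5·2° lon, +3·1° lat → SW at lon -110°, lat -87°.
latitude -87.000, longitude -110.000.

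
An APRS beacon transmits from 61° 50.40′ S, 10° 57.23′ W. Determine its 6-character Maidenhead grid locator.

IC48md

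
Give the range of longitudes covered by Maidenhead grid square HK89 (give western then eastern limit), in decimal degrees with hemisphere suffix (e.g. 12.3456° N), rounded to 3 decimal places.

24.000° W, 22.000° W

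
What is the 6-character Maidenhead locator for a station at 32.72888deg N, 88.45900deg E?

Offset from 180°W / 90°S: lon 268.4590°, lat 122.7289°.
Field: lon ⌊268.4590/20⌋ = 13 → N; lat ⌊122.7289/10⌋ = 12 → M.
Square: lon ⌊8.4590/2⌋ = 4; lat ⌊2.7289/1⌋ = 2.
Subsquare: lon ⌊0.4590/0.0833333⌋ = 5 → f; lat ⌊0.7289/0.0416667⌋ = 17 → r.

NM42fr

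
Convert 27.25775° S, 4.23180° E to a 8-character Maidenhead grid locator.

JG22cr78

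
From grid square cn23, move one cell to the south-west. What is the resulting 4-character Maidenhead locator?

Longitude square 2; −1 → 1.
Latitude square 3; −1 → 2.

CN12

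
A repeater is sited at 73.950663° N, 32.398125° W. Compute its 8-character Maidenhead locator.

HQ33tw28

Shift to the Maidenhead origin (180°W, 90°S): lon 147.60188, lat 163.95066.
Field (20°×10°, letters A–R): 147.60188/20 → 7 → H, 163.95066/10 → 16 → Q; chars HQ.
Square (2°×1°, digits 0–9): 7.60188/2 → 3, 3.95066/1 → 3; chars 33.
Subsquare (5′×2.5′, letters a–x): 1.60188/0.0833333 → 19 → t, 0.95066/0.0416667 → 22 → w; chars tw.
Extended square (30″×15″, digits 0–9): 0.01854/0.00833333 → 2, 0.03400/0.00416667 → 8; chars 28.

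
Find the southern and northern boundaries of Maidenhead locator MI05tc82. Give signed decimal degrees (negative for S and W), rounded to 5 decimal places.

Field M=12, I=8: +12·20° lon, +8·10° lat → SW at lon 60°, lat -10°.
Square 0, 5: +0·2° lon, +5·1° lat → SW at lon 60°, lat -5°.
Subsquare t=19, c=2: +19·0.0833333° lon, +2·0.0416667° lat → SW at lon 61.5833°, lat -4.91667°.
Extended square 8, 2: +8·0.00833333° lon, +2·0.00416667° lat → SW at lon 61.65°, lat -4.90833°.
Cell spans 0.00833333° lon × 0.00416667° lat.
south -4.90833, north -4.90417.

-4.90833, -4.90417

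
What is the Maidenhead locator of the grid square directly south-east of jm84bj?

Longitude subsquare b = 1; +1 → 2 = c.
Latitude subsquare j = 9; −1 → 8 = i.

JM84ci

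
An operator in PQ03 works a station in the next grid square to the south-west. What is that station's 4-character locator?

Longitude square 0; −1 → -1, wraps to 9, carry into field.
Longitude field P = 15; −1 → 14 = O.
Latitude square 3; −1 → 2.

OQ92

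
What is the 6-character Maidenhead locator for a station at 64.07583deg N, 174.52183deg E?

RP74gb

Shift to the Maidenhead origin (180°W, 90°S): lon 354.5218, lat 154.0758.
Field: lon ⌊354.5218/20⌋ = 17 → R; lat ⌊154.0758/10⌋ = 15 → P.
Square: lon ⌊14.5218/2⌋ = 7; lat ⌊4.0758/1⌋ = 4.
Subsquare: lon ⌊0.5218/0.0833333⌋ = 6 → g; lat ⌊0.0758/0.0416667⌋ = 1 → b.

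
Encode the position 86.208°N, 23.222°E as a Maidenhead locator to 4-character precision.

KR16

Shift to the Maidenhead origin (180°W, 90°S): lon 203.22, lat 176.21.
Field: lon ⌊203.22/20⌋ = 10 → K; lat ⌊176.21/10⌋ = 17 → R.
Square: lon ⌊3.22/2⌋ = 1; lat ⌊6.21/1⌋ = 6.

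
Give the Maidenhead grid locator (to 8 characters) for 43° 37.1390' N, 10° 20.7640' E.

Add 180° to longitude and 90° to latitude: 190.34607, 133.61898.
Field (20°×10°, letters A–R): 190.34607/20 → 9 → J, 133.61898/10 → 13 → N; chars JN.
Square (2°×1°, digits 0–9): 10.34607/2 → 5, 3.61898/1 → 3; chars 53.
Subsquare (5′×2.5′, letters a–x): 0.34607/0.0833333 → 4 → e, 0.61898/0.0416667 → 14 → o; chars eo.
Extended square (30″×15″, digits 0–9): 0.01273/0.00833333 → 1, 0.03565/0.00416667 → 8; chars 18.

JN53eo18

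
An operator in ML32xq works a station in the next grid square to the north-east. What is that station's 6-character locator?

Longitude subsquare x = 23; +1 → 24, wraps to 0 = a, carry into square.
Longitude square 3; +1 → 4.
Latitude subsquare q = 16; +1 → 17 = r.

ML42ar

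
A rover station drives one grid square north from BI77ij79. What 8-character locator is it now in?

BI77ik70

Latitude extended square 9; +1 → 10, wraps to 0, carry into subsquare.
Latitude subsquare j = 9; +1 → 10 = k.
The longitude characters are unchanged.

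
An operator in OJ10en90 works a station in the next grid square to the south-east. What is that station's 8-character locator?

Longitude extended square 9; +1 → 10, wraps to 0, carry into subsquare.
Longitude subsquare e = 4; +1 → 5 = f.
Latitude extended square 0; −1 → -1, wraps to 9, carry into subsquare.
Latitude subsquare n = 13; −1 → 12 = m.

OJ10fm09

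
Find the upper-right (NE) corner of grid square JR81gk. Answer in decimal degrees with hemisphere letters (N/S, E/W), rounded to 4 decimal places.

81.4583° N, 16.5833° E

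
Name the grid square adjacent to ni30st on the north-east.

NI30tu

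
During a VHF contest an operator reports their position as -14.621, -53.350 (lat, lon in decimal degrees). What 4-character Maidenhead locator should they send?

GH35

Add 180° to longitude and 90° to latitude: 126.65, 75.38.
Field: lon ⌊126.65/20⌋ = 6 → G; lat ⌊75.38/10⌋ = 7 → H.
Square: lon ⌊6.65/2⌋ = 3; lat ⌊5.38/1⌋ = 5.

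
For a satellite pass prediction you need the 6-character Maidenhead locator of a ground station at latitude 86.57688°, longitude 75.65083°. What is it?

MR76tn

Add 180° to longitude and 90° to latitude: 255.6508, 176.5769.
Field: lon ⌊255.6508/20⌋ = 12 → M; lat ⌊176.5769/10⌋ = 17 → R.
Square: lon ⌊15.6508/2⌋ = 7; lat ⌊6.5769/1⌋ = 6.
Subsquare: lon ⌊1.6508/0.0833333⌋ = 19 → t; lat ⌊0.5769/0.0416667⌋ = 13 → n.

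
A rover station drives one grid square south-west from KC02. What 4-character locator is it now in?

Longitude square 0; −1 → -1, wraps to 9, carry into field.
Longitude field K = 10; −1 → 9 = J.
Latitude square 2; −1 → 1.

JC91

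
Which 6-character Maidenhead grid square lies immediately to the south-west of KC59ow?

Longitude subsquare o = 14; −1 → 13 = n.
Latitude subsquare w = 22; −1 → 21 = v.

KC59nv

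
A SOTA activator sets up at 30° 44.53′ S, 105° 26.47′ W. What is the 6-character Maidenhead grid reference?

DF79gg

Shift to the Maidenhead origin (180°W, 90°S): lon 74.5588, lat 59.2578.
Field: lon ⌊74.5588/20⌋ = 3 → D; lat ⌊59.2578/10⌋ = 5 → F.
Square: lon ⌊14.5588/2⌋ = 7; lat ⌊9.2578/1⌋ = 9.
Subsquare: lon ⌊0.5588/0.0833333⌋ = 6 → g; lat ⌊0.2578/0.0416667⌋ = 6 → g.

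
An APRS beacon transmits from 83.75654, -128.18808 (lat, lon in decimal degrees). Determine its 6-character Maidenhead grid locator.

Add 180° to longitude and 90° to latitude: 51.8119, 173.7565.
Field (20°×10°, letters A–R): 51.8119/20 → 2 → C, 173.7565/10 → 17 → R; chars CR.
Square (2°×1°, digits 0–9): 11.8119/2 → 5, 3.7565/1 → 3; chars 53.
Subsquare (5′×2.5′, letters a–x): 1.8119/0.0833333 → 21 → v, 0.7565/0.0416667 → 18 → s; chars vs.

CR53vs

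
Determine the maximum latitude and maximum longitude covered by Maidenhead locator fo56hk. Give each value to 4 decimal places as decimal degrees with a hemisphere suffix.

Field F=5, O=14: +5·20° lon, +14·10° lat → SW at lon -80°, lat 50°.
Square 5, 6: +5·2° lon, +6·1° lat → SW at lon -70°, lat 56°.
Subsquare h=7, k=10: +7·0.0833333° lon, +10·0.0416667° lat → SW at lon -69.4167°, lat 56.4167°.
Cell spans 0.0833333° lon × 0.0416667° lat. NE corner is SW corner plus one full cell.
latitude 56.4583° N, longitude 69.3333° W.

56.4583° N, 69.3333° W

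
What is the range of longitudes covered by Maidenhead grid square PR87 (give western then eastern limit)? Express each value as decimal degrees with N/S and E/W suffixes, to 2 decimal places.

Field P=15, R=17: +15·20° lon, +17·10° lat → SW at lon 120°, lat 80°.
Square 8, 7: +8·2° lon, +7·1° lat → SW at lon 136°, lat 87°.
Cell spans 2° lon × 1° lat.
west 136.00° E, east 138.00° E.

136.00° E, 138.00° E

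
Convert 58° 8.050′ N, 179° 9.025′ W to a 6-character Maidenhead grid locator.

AO08kd

Shift to the Maidenhead origin (180°W, 90°S): lon 0.8496, lat 148.1342.
Field: 0.8496/20 → 0 → A, 148.1342/10 → 14 → O; chars AO.
Square: 0.8496/2 → 0, 8.1342/1 → 8; chars 08.
Subsquare: 0.8496/0.0833333 → 10 → k, 0.1342/0.0416667 → 3 → d; chars kd.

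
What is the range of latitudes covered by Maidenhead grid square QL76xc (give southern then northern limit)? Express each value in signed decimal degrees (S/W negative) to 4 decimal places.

Field Q=16, L=11: +16·20° lon, +11·10° lat → SW at lon 140°, lat 20°.
Square 7, 6: +7·2° lon, +6·1° lat → SW at lon 154°, lat 26°.
Subsquare x=23, c=2: +23·0.0833333° lon, +2·0.0416667° lat → SW at lon 155.917°, lat 26.0833°.
Cell spans 0.0833333° lon × 0.0416667° lat.
south 26.0833, north 26.1250.

26.0833, 26.1250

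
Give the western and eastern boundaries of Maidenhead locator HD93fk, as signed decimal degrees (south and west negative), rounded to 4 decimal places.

-21.5833, -21.5000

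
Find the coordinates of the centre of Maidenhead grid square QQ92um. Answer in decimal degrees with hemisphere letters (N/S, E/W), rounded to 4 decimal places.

72.5208° N, 159.7083° E

Field Q=16, Q=16: +16·20° lon, +16·10° lat → SW at lon 140°, lat 70°.
Square 9, 2: +9·2° lon, +2·1° lat → SW at lon 158°, lat 72°.
Subsquare u=20, m=12: +20·0.0833333° lon, +12·0.0416667° lat → SW at lon 159.667°, lat 72.5°.
Cell spans 0.0833333° lon × 0.0416667° lat. Centre is SW corner plus half of each.
latitude 72.5208° N, longitude 159.7083° E.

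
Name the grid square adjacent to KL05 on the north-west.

Longitude square 0; −1 → -1, wraps to 9, carry into field.
Longitude field K = 10; −1 → 9 = J.
Latitude square 5; +1 → 6.

JL96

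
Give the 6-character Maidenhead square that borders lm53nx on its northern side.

LM54na

Latitude subsquare x = 23; +1 → 24, wraps to 0 = a, carry into square.
Latitude square 3; +1 → 4.
The longitude characters are unchanged.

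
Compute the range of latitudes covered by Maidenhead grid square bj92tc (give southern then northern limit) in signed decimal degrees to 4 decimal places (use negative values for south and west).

Field B=1, J=9: +1·20° lon, +9·10° lat → SW at lon -160°, lat 0°.
Square 9, 2: +9·2° lon, +2·1° lat → SW at lon -142°, lat 2°.
Subsquare t=19, c=2: +19·0.0833333° lon, +2·0.0416667° lat → SW at lon -140.417°, lat 2.08333°.
Cell spans 0.0833333° lon × 0.0416667° lat.
south 2.0833, north 2.1250.

2.0833, 2.1250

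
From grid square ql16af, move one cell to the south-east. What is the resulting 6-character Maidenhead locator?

Longitude subsquare a = 0; +1 → 1 = b.
Latitude subsquare f = 5; −1 → 4 = e.

QL16be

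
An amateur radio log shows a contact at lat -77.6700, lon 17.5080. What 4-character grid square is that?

JB82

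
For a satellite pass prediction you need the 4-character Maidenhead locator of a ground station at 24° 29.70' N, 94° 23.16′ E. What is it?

NL74

Offset from 180°W / 90°S: lon 274.39°, lat 114.50°.
Field: 274.39/20 → 13 → N, 114.50/10 → 11 → L; chars NL.
Square: 14.39/2 → 7, 4.50/1 → 4; chars 74.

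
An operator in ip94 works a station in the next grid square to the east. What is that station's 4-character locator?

JP04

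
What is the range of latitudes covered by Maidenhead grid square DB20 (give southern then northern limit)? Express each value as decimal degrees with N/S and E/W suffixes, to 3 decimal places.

Field D=3, B=1: +3·20° lon, +1·10° lat → SW at lon -120°, lat -80°.
Square 2, 0: +2·2° lon, +0·1° lat → SW at lon -116°, lat -80°.
Cell spans 2° lon × 1° lat.
south 80.000° S, north 79.000° S.

80.000° S, 79.000° S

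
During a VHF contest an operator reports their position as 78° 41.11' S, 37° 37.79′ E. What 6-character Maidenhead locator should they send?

Shift to the Maidenhead origin (180°W, 90°S): lon 217.6298, lat 11.3148.
Field: 217.6298/20 → 10 → K, 11.3148/10 → 1 → B; chars KB.
Square: 17.6298/2 → 8, 1.3148/1 → 1; chars 81.
Subsquare: 1.6298/0.0833333 → 19 → t, 0.3148/0.0416667 → 7 → h; chars th.

KB81th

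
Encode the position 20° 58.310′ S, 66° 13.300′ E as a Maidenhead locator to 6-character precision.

MG39ca

Offset from 180°W / 90°S: lon 246.2217°, lat 69.0282°.
Field (20°×10°, letters A–R): lon ⌊246.2217/20⌋ = 12 → M; lat ⌊69.0282/10⌋ = 6 → G.
Square (2°×1°, digits 0–9): lon ⌊6.2217/2⌋ = 3; lat ⌊9.0282/1⌋ = 9.
Subsquare (5′×2.5′, letters a–x): lon ⌊0.2217/0.0833333⌋ = 2 → c; lat ⌊0.0282/0.0416667⌋ = 0 → a.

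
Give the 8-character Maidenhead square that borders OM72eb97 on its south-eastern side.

OM72fb06

Longitude extended square 9; +1 → 10, wraps to 0, carry into subsquare.
Longitude subsquare e = 4; +1 → 5 = f.
Latitude extended square 7; −1 → 6.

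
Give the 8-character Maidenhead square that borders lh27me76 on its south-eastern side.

Longitude extended square 7; +1 → 8.
Latitude extended square 6; −1 → 5.

LH27me85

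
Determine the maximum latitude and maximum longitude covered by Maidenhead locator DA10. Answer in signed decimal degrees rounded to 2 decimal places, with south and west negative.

-89.00, -116.00

Field D=3, A=0: +3·20° lon, +0·10° lat → SW at lon -120°, lat -90°.
Square 1, 0: +1·2° lon, +0·1° lat → SW at lon -118°, lat -90°.
Cell spans 2° lon × 1° lat. NE corner is SW corner plus one full cell.
latitude -89.00, longitude -116.00.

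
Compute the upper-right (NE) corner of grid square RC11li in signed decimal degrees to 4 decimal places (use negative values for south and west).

-68.6250, 163.0000

Field R=17, C=2: +17·20° lon, +2·10° lat → SW at lon 160°, lat -70°.
Square 1, 1: +1·2° lon, +1·1° lat → SW at lon 162°, lat -69°.
Subsquare l=11, i=8: +11·0.0833333° lon, +8·0.0416667° lat → SW at lon 162.917°, lat -68.6667°.
Cell spans 0.0833333° lon × 0.0416667° lat. NE corner is SW corner plus one full cell.
latitude -68.6250, longitude 163.0000.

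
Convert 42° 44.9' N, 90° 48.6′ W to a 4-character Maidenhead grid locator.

EN42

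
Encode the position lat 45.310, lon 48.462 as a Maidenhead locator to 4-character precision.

LN45

Offset from 180°W / 90°S: lon 228.46°, lat 135.31°.
Field: lon ⌊228.46/20⌋ = 11 → L; lat ⌊135.31/10⌋ = 13 → N.
Square: lon ⌊8.46/2⌋ = 4; lat ⌊5.31/1⌋ = 5.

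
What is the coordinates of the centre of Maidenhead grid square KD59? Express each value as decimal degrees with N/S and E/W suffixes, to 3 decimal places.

50.500° S, 31.000° E

Field K=10, D=3: +10·20° lon, +3·10° lat → SW at lon 20°, lat -60°.
Square 5, 9: +5·2° lon, +9·1° lat → SW at lon 30°, lat -51°.
Cell spans 2° lon × 1° lat. Centre is SW corner plus half of each.
latitude 50.500° S, longitude 31.000° E.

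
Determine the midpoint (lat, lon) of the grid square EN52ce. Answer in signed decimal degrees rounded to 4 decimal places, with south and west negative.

42.1875, -89.7917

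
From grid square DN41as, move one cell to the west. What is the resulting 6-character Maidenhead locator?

Longitude subsquare a = 0; −1 → -1, wraps to 23 = x, carry into square.
Longitude square 4; −1 → 3.
The latitude characters are unchanged.

DN31xs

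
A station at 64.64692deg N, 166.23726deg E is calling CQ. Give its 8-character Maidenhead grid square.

Offset from 180°W / 90°S: lon 346.23726°, lat 154.64692°.
Field: 346.23726/20 → 17 → R, 154.64692/10 → 15 → P; chars RP.
Square: 6.23726/2 → 3, 4.64692/1 → 4; chars 34.
Subsquare: 0.23726/0.0833333 → 2 → c, 0.64692/0.0416667 → 15 → p; chars cp.
Extended square: 0.07059/0.00833333 → 8, 0.02192/0.00416667 → 5; chars 85.

RP34cp85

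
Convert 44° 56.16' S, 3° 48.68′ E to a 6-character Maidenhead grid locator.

JE15vb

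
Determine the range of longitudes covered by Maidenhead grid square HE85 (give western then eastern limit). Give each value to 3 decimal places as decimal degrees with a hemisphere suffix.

24.000° W, 22.000° W

Field H=7, E=4: +7·20° lon, +4·10° lat → SW at lon -40°, lat -50°.
Square 8, 5: +8·2° lon, +5·1° lat → SW at lon -24°, lat -45°.
Cell spans 2° lon × 1° lat.
west 24.000° W, east 22.000° W.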